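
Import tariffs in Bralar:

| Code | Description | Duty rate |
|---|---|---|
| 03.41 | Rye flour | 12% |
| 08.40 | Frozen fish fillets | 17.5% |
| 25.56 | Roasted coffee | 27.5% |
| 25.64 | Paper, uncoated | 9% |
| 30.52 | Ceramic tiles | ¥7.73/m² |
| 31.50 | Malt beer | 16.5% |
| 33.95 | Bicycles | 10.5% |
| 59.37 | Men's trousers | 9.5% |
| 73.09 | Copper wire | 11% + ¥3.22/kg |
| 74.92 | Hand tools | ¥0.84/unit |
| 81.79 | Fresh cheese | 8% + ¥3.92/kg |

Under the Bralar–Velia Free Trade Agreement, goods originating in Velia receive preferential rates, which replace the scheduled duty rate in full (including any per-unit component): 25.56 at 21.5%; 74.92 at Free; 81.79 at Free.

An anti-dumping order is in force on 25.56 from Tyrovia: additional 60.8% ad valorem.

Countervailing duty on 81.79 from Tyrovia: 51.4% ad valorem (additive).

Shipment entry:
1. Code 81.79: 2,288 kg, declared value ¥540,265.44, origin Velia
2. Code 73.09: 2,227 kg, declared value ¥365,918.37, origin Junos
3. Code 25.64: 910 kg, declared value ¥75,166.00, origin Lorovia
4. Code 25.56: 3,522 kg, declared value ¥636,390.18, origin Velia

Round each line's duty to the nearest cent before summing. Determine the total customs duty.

Line 1 (81.79, Velia, 2,288 kg, ¥540,265.44):
Base rate for 81.79 is 8% + ¥3.92/kg.
Origin Velia qualifies under the Bralar–Velia agreement and 81.79 is covered: preferential rate Free applies instead.
The additional-duty order on 81.79 targets Tyrovia, not Velia; it does not apply.
Duty = ¥540,265.44 × 0% = ¥0.00.
Line 2 (73.09, Junos, 2,227 kg, ¥365,918.37):
Base rate for 73.09 is 11% + ¥3.22/kg.
Duty = ¥365,918.37 × 11% + 2,227 × ¥3.22 = ¥47,421.96.
Line 3 (25.64, Lorovia, 910 kg, ¥75,166.00):
Base rate for 25.64 is 9%.
Duty = ¥75,166.00 × 9% = ¥6,764.94.
Line 4 (25.56, Velia, 3,522 kg, ¥636,390.18):
Base rate for 25.56 is 27.5%.
Origin Velia qualifies under the Bralar–Velia agreement and 25.56 is covered: preferential rate 21.5% applies instead.
The additional-duty order on 25.56 targets Tyrovia, not Velia; it does not apply.
Duty = ¥636,390.18 × 21.5% = ¥136,823.89.
Total = ¥0.00 + ¥47,421.96 + ¥6,764.94 + ¥136,823.89 = ¥191,010.79.

¥191,010.79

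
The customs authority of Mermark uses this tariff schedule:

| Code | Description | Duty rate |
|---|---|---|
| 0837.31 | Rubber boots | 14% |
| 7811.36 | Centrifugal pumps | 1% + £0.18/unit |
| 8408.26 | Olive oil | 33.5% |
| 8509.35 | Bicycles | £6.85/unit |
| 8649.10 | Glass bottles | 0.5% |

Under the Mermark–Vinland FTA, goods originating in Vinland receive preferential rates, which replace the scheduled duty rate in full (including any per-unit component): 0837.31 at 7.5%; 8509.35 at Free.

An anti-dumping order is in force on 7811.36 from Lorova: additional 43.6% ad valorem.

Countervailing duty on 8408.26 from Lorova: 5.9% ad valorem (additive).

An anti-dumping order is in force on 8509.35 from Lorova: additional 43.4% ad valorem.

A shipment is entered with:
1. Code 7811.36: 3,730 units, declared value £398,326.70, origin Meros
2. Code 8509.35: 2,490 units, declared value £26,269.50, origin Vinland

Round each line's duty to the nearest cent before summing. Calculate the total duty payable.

Line 1 (7811.36, Meros, 3,730 units, £398,326.70):
Base rate for 7811.36 is 1% + £0.18/unit.
The additional-duty order on 7811.36 targets Lorova, not Meros; it does not apply.
Duty = £398,326.70 × 1% + 3,730 × £0.18 = £4,654.67.
Line 2 (8509.35, Vinland, 2,490 units, £26,269.50):
Base rate for 8509.35 is £6.85/unit.
Origin Vinland qualifies under the Mermark–Vinland agreement and 8509.35 is covered: preferential rate Free applies instead.
The additional-duty order on 8509.35 targets Lorova, not Vinland; it does not apply.
Duty = £26,269.50 × 0% = £0.00.
Total = £4,654.67 + £0.00 = £4,654.67.

£4,654.67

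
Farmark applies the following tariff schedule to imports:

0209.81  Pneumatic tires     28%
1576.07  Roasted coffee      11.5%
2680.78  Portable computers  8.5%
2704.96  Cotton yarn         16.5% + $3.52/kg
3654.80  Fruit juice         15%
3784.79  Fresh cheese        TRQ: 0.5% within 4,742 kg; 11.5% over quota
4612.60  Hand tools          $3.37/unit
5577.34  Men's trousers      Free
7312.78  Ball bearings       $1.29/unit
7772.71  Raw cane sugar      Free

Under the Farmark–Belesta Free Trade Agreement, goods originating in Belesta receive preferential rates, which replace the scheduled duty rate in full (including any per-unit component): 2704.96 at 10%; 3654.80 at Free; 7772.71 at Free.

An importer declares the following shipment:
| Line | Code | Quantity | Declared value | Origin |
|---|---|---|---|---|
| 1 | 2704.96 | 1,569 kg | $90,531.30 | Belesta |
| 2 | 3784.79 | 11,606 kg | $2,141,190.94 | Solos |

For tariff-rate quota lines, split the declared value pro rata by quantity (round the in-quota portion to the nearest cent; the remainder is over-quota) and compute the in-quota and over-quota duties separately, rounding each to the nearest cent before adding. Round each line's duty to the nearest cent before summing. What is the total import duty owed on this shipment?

Line 1 (2704.96, Belesta, 1,569 kg, $90,531.30):
Base rate for 2704.96 is 16.5% + $3.52/kg.
Origin Belesta qualifies under the Farmark–Belesta agreement and 2704.96 is covered: preferential rate 10% applies instead.
Duty = $90,531.30 × 10% = $9,053.13.
Line 2 (3784.79, Solos, 11,606 kg, $2,141,190.94):
Code 3784.79 is under a tariff-rate quota (threshold 4,742 kg). In-quota: 4,742 kg at 0.5%; over-quota: 6,864 kg at 11.5%.
Pro-rata value split: in-quota = $2,141,190.94 × 4,742/11,606 = $874,851.58; over-quota = $2,141,190.94 − $874,851.58 = $1,266,339.36.
In-quota duty = $874,851.58 × 0.5% = $4,374.26. Over-quota duty = $1,266,339.36 × 11.5% = $145,629.03.
Line duty = $4,374.26 + $145,629.03 = $150,003.29.
Total = $9,053.13 + $150,003.29 = $159,056.42.

$159,056.42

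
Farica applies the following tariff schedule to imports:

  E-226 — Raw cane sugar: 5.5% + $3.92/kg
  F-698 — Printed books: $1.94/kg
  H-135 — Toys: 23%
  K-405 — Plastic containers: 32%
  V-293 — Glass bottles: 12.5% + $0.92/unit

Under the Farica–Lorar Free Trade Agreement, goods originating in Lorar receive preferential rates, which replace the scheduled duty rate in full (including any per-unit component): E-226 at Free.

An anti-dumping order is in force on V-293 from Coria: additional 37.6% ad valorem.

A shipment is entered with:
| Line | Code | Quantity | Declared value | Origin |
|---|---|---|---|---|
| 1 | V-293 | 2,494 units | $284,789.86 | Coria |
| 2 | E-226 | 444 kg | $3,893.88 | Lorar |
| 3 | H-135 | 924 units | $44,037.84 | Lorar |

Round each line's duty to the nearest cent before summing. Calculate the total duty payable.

Line 1 (V-293, Coria, 2,494 units, $284,789.86):
Base rate for V-293 is 12.5% + $0.92/unit.
Additional duty on V-293 from Coria: +37.6%. Applied ad valorem rate: 12.5% + 37.6% = 50.1%.
Duty = $284,789.86 × 50.1% + 2,494 × $0.92 = $144,974.20.
Line 2 (E-226, Lorar, 444 kg, $3,893.88):
Base rate for E-226 is 5.5% + $3.92/kg.
Origin Lorar qualifies under the Farica–Lorar agreement and E-226 is covered: preferential rate Free applies instead.
Duty = $3,893.88 × 0% = $0.00.
Line 3 (H-135, Lorar, 924 units, $44,037.84):
Base rate for H-135 is 23%.
Origin Lorar is the FTA partner but H-135 is not on the preference list; base rate stands.
Duty = $44,037.84 × 23% = $10,128.70.
Total = $144,974.20 + $0.00 + $10,128.70 = $155,102.90.

$155,102.90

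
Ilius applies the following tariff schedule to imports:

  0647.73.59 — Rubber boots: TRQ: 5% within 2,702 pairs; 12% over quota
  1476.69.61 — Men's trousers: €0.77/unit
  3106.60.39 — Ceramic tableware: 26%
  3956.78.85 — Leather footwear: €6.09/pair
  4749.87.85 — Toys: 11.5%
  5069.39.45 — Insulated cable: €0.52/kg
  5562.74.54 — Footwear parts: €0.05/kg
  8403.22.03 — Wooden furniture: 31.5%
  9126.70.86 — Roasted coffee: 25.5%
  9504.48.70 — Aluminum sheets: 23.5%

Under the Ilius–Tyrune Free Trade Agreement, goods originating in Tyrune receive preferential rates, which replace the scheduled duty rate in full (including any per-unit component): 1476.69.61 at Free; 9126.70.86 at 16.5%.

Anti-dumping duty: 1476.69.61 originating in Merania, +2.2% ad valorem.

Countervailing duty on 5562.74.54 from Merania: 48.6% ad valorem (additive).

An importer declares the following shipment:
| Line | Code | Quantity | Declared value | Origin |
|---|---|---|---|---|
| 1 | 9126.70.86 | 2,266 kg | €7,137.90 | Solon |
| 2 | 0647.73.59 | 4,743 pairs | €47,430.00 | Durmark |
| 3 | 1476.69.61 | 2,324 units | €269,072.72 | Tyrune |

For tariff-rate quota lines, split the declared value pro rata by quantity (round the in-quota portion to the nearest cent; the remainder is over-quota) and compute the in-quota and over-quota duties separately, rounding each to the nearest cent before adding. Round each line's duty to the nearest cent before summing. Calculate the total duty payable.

Line 1 (9126.70.86, Solon, 2,266 kg, €7,137.90):
Base rate for 9126.70.86 is 25.5%.
9126.70.86 has an FTA preferential rate, but origin Solon is not Tyrune; base rate stands.
Duty = €7,137.90 × 25.5% = €1,820.16.
Line 2 (0647.73.59, Durmark, 4,743 pairs, €47,430.00):
Code 0647.73.59 is under a tariff-rate quota (threshold 2,702 pairs). In-quota: 2,702 pairs at 5%; over-quota: 2,041 pairs at 12%.
Pro-rata value split: in-quota = €47,430.00 × 2,702/4,743 = €27,020.00; over-quota = €47,430.00 − €27,020.00 = €20,410.00.
In-quota duty = €27,020.00 × 5% = €1,351.00. Over-quota duty = €20,410.00 × 12% = €2,449.20.
Line duty = €1,351.00 + €2,449.20 = €3,800.20.
Line 3 (1476.69.61, Tyrune, 2,324 units, €269,072.72):
Base rate for 1476.69.61 is €0.77/unit.
Origin Tyrune qualifies under the Ilius–Tyrune agreement and 1476.69.61 is covered: preferential rate Free applies instead.
The additional-duty order on 1476.69.61 targets Merania, not Tyrune; it does not apply.
Duty = €269,072.72 × 0% = €0.00.
Total = €1,820.16 + €3,800.20 + €0.00 = €5,620.36.

€5,620.36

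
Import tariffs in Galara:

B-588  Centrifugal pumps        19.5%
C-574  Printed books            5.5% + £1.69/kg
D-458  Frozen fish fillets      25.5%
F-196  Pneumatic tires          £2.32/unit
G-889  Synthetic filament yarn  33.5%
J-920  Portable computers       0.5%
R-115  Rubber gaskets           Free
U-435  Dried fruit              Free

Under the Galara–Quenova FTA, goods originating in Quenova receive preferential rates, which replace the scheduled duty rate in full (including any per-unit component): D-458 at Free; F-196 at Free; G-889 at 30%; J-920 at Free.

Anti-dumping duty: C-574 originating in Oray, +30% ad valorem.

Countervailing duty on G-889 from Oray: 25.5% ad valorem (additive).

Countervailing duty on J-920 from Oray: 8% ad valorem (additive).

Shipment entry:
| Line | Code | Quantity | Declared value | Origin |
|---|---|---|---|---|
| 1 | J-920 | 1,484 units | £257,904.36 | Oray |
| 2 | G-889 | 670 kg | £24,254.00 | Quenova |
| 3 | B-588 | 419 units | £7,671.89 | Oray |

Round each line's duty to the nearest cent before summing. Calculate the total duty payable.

£30,694.09

Line 1 (J-920, Oray, 1,484 units, £257,904.36):
Base rate for J-920 is 0.5%.
J-920 has an FTA preferential rate, but origin Oray is not Quenova; base rate stands.
Additional duty on J-920 from Oray: +8%. Applied ad valorem rate: 0.5% + 8% = 8.5%.
Duty = £257,904.36 × 8.5% = £21,921.87.
Line 2 (G-889, Quenova, 670 kg, £24,254.00):
Base rate for G-889 is 33.5%.
Origin Quenova qualifies under the Galara–Quenova agreement and G-889 is covered: preferential rate 30% applies instead.
The additional-duty order on G-889 targets Oray, not Quenova; it does not apply.
Duty = £24,254.00 × 30% = £7,276.20.
Line 3 (B-588, Oray, 419 units, £7,671.89):
Base rate for B-588 is 19.5%.
Duty = £7,671.89 × 19.5% = £1,496.02.
Total = £21,921.87 + £7,276.20 + £1,496.02 = £30,694.09.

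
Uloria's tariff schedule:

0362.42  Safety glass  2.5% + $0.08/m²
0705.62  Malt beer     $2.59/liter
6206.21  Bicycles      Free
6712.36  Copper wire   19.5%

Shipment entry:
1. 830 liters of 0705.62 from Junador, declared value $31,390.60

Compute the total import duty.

$2,149.70

Line 1 (0705.62, Junador, 830 liters, $31,390.60):
Base rate for 0705.62 is $2.59/liter.
Duty = 830 × $2.59 = $2,149.70.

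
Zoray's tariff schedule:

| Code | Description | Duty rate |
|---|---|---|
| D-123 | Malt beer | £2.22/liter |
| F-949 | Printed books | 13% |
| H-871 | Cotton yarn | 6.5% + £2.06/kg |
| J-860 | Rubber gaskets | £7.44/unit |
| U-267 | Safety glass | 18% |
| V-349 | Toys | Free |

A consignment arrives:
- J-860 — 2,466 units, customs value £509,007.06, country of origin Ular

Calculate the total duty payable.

£18,347.04

Line 1 (J-860, Ular, 2,466 units, £509,007.06):
Base rate for J-860 is £7.44/unit.
Duty = 2,466 × £7.44 = £18,347.04.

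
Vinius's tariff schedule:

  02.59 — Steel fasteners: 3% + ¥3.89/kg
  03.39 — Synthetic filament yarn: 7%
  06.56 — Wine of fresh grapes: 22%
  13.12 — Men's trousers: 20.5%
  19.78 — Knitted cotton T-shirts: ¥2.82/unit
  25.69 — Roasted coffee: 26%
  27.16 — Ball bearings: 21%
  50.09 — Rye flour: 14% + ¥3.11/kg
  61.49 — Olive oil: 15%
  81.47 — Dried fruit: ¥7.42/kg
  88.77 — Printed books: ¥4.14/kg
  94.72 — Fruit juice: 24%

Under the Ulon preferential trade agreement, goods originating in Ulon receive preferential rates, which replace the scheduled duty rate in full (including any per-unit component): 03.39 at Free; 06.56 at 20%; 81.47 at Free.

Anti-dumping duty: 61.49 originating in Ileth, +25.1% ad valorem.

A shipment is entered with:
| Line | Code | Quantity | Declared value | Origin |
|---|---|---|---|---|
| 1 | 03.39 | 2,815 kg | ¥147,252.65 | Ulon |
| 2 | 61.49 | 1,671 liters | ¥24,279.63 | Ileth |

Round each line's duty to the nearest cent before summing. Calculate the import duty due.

¥9,736.13

Line 1 (03.39, Ulon, 2,815 kg, ¥147,252.65):
Base rate for 03.39 is 7%.
Origin Ulon qualifies under the Vinius–Ulon agreement and 03.39 is covered: preferential rate Free applies instead.
Duty = ¥147,252.65 × 0% = ¥0.00.
Line 2 (61.49, Ileth, 1,671 liters, ¥24,279.63):
Base rate for 61.49 is 15%.
Additional duty on 61.49 from Ileth: +25.1%. Applied ad valorem rate: 15% + 25.1% = 40.1%.
Duty = ¥24,279.63 × 40.1% = ¥9,736.13.
Total = ¥0.00 + ¥9,736.13 = ¥9,736.13.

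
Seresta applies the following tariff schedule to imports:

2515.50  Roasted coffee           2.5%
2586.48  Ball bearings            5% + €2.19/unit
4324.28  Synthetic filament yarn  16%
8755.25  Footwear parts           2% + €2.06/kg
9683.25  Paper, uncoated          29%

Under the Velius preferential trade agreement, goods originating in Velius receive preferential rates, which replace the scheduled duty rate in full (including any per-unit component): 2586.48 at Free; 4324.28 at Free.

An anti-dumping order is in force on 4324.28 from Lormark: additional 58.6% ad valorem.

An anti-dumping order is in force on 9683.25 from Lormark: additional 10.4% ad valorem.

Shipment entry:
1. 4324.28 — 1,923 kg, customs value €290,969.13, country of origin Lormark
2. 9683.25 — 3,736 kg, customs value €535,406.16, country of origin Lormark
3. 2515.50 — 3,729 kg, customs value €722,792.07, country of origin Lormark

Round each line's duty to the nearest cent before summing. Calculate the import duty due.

€446,082.80

Line 1 (4324.28, Lormark, 1,923 kg, €290,969.13):
Base rate for 4324.28 is 16%.
4324.28 has an FTA preferential rate, but origin Lormark is not Velius; base rate stands.
Additional duty on 4324.28 from Lormark: +58.6%. Applied ad valorem rate: 16% + 58.6% = 74.6%.
Duty = €290,969.13 × 74.6% = €217,062.97.
Line 2 (9683.25, Lormark, 3,736 kg, €535,406.16):
Base rate for 9683.25 is 29%.
Additional duty on 9683.25 from Lormark: +10.4%. Applied ad valorem rate: 29% + 10.4% = 39.4%.
Duty = €535,406.16 × 39.4% = €210,950.03.
Line 3 (2515.50, Lormark, 3,729 kg, €722,792.07):
Base rate for 2515.50 is 2.5%.
Duty = €722,792.07 × 2.5% = €18,069.80.
Total = €217,062.97 + €210,950.03 + €18,069.80 = €446,082.80.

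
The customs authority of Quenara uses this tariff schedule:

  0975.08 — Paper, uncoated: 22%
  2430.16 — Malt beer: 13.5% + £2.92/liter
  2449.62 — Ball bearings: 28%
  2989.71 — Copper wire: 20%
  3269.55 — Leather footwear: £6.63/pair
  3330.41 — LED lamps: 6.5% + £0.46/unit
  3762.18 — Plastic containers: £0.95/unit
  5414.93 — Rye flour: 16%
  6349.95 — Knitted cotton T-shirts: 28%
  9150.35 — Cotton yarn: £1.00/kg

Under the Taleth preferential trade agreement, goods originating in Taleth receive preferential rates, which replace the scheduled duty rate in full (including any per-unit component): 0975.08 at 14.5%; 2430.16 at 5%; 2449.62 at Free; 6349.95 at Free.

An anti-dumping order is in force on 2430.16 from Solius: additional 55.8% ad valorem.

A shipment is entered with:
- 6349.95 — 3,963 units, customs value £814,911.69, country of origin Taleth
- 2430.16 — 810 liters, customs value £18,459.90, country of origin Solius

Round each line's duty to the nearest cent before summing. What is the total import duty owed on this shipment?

Line 1 (6349.95, Taleth, 3,963 units, £814,911.69):
Base rate for 6349.95 is 28%.
Origin Taleth qualifies under the Quenara–Taleth agreement and 6349.95 is covered: preferential rate Free applies instead.
Duty = £814,911.69 × 0% = £0.00.
Line 2 (2430.16, Solius, 810 liters, £18,459.90):
Base rate for 2430.16 is 13.5% + £2.92/liter.
2430.16 has an FTA preferential rate, but origin Solius is not Taleth; base rate stands.
Additional duty on 2430.16 from Solius: +55.8%. Applied ad valorem rate: 13.5% + 55.8% = 69.3%.
Duty = £18,459.90 × 69.3% + 810 × £2.92 = £15,157.91.
Total = £0.00 + £15,157.91 = £15,157.91.

£15,157.91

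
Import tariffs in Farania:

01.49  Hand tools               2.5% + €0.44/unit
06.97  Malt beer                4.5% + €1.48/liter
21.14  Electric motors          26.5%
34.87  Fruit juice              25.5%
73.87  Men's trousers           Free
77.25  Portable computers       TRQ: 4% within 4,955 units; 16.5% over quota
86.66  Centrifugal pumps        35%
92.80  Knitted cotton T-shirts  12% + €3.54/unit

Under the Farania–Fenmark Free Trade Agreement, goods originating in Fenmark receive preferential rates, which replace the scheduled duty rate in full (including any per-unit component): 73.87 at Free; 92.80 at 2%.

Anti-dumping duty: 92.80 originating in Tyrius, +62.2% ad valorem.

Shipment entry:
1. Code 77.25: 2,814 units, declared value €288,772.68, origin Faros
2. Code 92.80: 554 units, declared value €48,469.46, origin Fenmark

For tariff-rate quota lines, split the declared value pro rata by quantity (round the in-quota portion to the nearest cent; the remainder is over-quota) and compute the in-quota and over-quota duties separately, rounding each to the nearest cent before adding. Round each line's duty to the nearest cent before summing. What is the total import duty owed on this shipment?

Line 1 (77.25, Faros, 2,814 units, €288,772.68):
Code 77.25 is under a tariff-rate quota (threshold 4,955 units). Quantity 2,814 units is within the quota, so the in-quota rate 4% applies to the full value.
Duty = €288,772.68 × 4% = €11,550.91.
Line 2 (92.80, Fenmark, 554 units, €48,469.46):
Base rate for 92.80 is 12% + €3.54/unit.
Origin Fenmark qualifies under the Farania–Fenmark agreement and 92.80 is covered: preferential rate 2% applies instead.
The additional-duty order on 92.80 targets Tyrius, not Fenmark; it does not apply.
Duty = €48,469.46 × 2% = €969.39.
Total = €11,550.91 + €969.39 = €12,520.30.

€12,520.30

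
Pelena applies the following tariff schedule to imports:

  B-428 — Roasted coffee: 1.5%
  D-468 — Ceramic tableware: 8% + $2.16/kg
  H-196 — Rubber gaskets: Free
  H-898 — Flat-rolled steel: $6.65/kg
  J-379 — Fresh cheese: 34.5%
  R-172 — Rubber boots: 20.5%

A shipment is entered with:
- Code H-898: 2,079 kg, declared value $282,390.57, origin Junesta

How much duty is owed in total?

$13,825.35

Line 1 (H-898, Junesta, 2,079 kg, $282,390.57):
Base rate for H-898 is $6.65/kg.
Duty = 2,079 × $6.65 = $13,825.35.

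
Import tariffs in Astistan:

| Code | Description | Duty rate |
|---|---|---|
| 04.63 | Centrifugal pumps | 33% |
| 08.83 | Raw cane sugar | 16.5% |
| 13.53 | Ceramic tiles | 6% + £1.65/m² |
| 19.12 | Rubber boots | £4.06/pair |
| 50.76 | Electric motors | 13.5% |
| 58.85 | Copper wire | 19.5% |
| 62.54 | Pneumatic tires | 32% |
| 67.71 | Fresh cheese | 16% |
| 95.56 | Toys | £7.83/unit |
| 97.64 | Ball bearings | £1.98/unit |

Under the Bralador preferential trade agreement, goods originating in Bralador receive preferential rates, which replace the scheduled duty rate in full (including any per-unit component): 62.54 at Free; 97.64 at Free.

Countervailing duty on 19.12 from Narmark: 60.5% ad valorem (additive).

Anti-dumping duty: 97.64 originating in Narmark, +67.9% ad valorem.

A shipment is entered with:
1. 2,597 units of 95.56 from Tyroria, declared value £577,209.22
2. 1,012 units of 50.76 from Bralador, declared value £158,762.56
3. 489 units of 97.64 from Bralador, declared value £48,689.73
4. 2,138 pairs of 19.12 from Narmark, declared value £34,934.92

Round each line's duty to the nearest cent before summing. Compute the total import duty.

Line 1 (95.56, Tyroria, 2,597 units, £577,209.22):
Base rate for 95.56 is £7.83/unit.
Duty = 2,597 × £7.83 = £20,334.51.
Line 2 (50.76, Bralador, 1,012 units, £158,762.56):
Base rate for 50.76 is 13.5%.
Origin Bralador is the FTA partner but 50.76 is not on the preference list; base rate stands.
Duty = £158,762.56 × 13.5% = £21,432.95.
Line 3 (97.64, Bralador, 489 units, £48,689.73):
Base rate for 97.64 is £1.98/unit.
Origin Bralador qualifies under the Astistan–Bralador agreement and 97.64 is covered: preferential rate Free applies instead.
The additional-duty order on 97.64 targets Narmark, not Bralador; it does not apply.
Duty = £48,689.73 × 0% = £0.00.
Line 4 (19.12, Narmark, 2,138 pairs, £34,934.92):
Base rate for 19.12 is £4.06/pair.
Additional duty on 19.12 from Narmark: +60.5% ad valorem. Applied ad valorem rate = 60.5%.
Duty = £34,934.92 × 60.5% + 2,138 × £4.06 = £29,815.91.
Total = £20,334.51 + £21,432.95 + £0.00 + £29,815.91 = £71,583.37.

£71,583.37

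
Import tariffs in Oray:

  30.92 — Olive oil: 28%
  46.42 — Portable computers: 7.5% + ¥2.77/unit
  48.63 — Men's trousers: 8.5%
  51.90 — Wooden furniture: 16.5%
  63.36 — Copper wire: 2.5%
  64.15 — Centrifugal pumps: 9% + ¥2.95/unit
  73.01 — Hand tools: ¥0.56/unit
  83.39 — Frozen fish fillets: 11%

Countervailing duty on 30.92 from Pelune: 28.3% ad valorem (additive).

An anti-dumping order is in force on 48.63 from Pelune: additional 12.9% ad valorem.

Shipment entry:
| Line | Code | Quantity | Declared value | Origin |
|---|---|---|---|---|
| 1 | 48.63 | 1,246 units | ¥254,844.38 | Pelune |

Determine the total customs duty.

Line 1 (48.63, Pelune, 1,246 units, ¥254,844.38):
Base rate for 48.63 is 8.5%.
Additional duty on 48.63 from Pelune: +12.9%. Applied ad valorem rate: 8.5% + 12.9% = 21.4%.
Duty = ¥254,844.38 × 21.4% = ¥54,536.70.

¥54,536.70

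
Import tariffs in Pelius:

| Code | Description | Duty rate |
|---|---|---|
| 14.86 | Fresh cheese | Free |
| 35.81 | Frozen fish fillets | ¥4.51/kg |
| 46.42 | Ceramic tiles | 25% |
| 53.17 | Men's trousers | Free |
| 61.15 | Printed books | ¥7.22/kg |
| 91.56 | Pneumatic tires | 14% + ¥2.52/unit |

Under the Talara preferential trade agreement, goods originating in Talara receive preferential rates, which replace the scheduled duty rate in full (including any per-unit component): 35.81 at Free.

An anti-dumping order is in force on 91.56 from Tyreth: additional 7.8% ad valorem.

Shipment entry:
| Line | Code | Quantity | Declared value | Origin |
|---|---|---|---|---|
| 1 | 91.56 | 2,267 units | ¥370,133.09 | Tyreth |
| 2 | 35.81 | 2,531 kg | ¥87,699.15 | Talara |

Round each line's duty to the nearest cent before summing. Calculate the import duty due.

Line 1 (91.56, Tyreth, 2,267 units, ¥370,133.09):
Base rate for 91.56 is 14% + ¥2.52/unit.
Additional duty on 91.56 from Tyreth: +7.8%. Applied ad valorem rate: 14% + 7.8% = 21.8%.
Duty = ¥370,133.09 × 21.8% + 2,267 × ¥2.52 = ¥86,401.85.
Line 2 (35.81, Talara, 2,531 kg, ¥87,699.15):
Base rate for 35.81 is ¥4.51/kg.
Origin Talara qualifies under the Pelius–Talara agreement and 35.81 is covered: preferential rate Free applies instead.
Duty = ¥87,699.15 × 0% = ¥0.00.
Total = ¥86,401.85 + ¥0.00 = ¥86,401.85.

¥86,401.85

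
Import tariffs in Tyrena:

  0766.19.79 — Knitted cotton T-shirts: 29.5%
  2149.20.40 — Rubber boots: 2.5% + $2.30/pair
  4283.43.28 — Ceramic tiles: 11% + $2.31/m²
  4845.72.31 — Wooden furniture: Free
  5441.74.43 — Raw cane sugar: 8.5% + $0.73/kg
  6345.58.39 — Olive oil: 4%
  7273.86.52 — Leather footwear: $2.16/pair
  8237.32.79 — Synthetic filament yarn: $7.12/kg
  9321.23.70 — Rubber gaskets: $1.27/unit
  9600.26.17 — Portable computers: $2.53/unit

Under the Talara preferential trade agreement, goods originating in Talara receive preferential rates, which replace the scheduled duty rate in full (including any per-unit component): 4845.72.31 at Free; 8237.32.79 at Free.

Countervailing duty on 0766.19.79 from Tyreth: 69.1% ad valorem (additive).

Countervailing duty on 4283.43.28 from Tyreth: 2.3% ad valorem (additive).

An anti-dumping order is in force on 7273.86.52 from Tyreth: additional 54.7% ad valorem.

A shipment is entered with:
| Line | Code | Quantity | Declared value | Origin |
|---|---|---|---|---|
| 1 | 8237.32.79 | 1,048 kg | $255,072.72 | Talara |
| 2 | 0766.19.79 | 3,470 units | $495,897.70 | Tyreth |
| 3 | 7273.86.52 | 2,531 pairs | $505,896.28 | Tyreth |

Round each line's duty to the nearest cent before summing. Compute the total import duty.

Line 1 (8237.32.79, Talara, 1,048 kg, $255,072.72):
Base rate for 8237.32.79 is $7.12/kg.
Origin Talara qualifies under the Tyrena–Talara agreement and 8237.32.79 is covered: preferential rate Free applies instead.
Duty = $255,072.72 × 0% = $0.00.
Line 2 (0766.19.79, Tyreth, 3,470 units, $495,897.70):
Base rate for 0766.19.79 is 29.5%.
Additional duty on 0766.19.79 from Tyreth: +69.1%. Applied ad valorem rate: 29.5% + 69.1% = 98.6%.
Duty = $495,897.70 × 98.6% = $488,955.13.
Line 3 (7273.86.52, Tyreth, 2,531 pairs, $505,896.28):
Base rate for 7273.86.52 is $2.16/pair.
Additional duty on 7273.86.52 from Tyreth: +54.7% ad valorem. Applied ad valorem rate = 54.7%.
Duty = $505,896.28 × 54.7% + 2,531 × $2.16 = $282,192.23.
Total = $0.00 + $488,955.13 + $282,192.23 = $771,147.36.

$771,147.36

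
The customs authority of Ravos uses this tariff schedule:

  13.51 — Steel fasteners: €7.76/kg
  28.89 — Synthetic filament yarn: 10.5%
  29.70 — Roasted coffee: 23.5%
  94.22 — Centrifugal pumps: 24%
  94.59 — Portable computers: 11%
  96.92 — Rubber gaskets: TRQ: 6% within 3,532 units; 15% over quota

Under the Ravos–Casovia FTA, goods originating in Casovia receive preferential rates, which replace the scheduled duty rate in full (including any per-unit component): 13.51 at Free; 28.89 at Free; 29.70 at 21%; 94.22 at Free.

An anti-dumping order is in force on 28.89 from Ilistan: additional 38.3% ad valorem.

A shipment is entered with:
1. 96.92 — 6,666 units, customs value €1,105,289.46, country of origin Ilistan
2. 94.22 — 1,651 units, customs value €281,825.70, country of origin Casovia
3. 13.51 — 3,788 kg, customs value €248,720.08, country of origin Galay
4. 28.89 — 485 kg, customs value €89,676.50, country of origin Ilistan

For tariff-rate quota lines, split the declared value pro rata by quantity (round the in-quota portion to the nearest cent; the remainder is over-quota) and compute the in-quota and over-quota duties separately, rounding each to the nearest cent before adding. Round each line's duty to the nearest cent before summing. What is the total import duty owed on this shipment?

€186,242.75

Line 1 (96.92, Ilistan, 6,666 units, €1,105,289.46):
Code 96.92 is under a tariff-rate quota (threshold 3,532 units). In-quota: 3,532 units at 6%; over-quota: 3,134 units at 15%.
Pro-rata value split: in-quota = €1,105,289.46 × 3,532/6,666 = €585,640.92; over-quota = €1,105,289.46 − €585,640.92 = €519,648.54.
In-quota duty = €585,640.92 × 6% = €35,138.46. Over-quota duty = €519,648.54 × 15% = €77,947.28.
Line duty = €35,138.46 + €77,947.28 = €113,085.74.
Line 2 (94.22, Casovia, 1,651 units, €281,825.70):
Base rate for 94.22 is 24%.
Origin Casovia qualifies under the Ravos–Casovia agreement and 94.22 is covered: preferential rate Free applies instead.
Duty = €281,825.70 × 0% = €0.00.
Line 3 (13.51, Galay, 3,788 kg, €248,720.08):
Base rate for 13.51 is €7.76/kg.
13.51 has an FTA preferential rate, but origin Galay is not Casovia; base rate stands.
Duty = 3,788 × €7.76 = €29,394.88.
Line 4 (28.89, Ilistan, 485 kg, €89,676.50):
Base rate for 28.89 is 10.5%.
28.89 has an FTA preferential rate, but origin Ilistan is not Casovia; base rate stands.
Additional duty on 28.89 from Ilistan: +38.3%. Applied ad valorem rate: 10.5% + 38.3% = 48.8%.
Duty = €89,676.50 × 48.8% = €43,762.13.
Total = €113,085.74 + €0.00 + €29,394.88 + €43,762.13 = €186,242.75.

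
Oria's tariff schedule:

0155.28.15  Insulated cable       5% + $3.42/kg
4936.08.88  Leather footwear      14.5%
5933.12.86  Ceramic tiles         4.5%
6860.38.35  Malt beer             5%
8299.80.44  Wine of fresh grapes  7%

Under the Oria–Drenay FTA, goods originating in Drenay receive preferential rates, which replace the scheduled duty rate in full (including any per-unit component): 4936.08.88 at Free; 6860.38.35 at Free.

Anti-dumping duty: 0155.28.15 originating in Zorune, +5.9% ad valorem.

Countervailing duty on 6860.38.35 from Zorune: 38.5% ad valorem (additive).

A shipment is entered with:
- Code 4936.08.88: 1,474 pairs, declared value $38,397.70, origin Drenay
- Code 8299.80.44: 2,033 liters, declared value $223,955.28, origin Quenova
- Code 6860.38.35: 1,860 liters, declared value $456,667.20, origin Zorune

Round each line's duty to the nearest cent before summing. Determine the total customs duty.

$214,327.10

Line 1 (4936.08.88, Drenay, 1,474 pairs, $38,397.70):
Base rate for 4936.08.88 is 14.5%.
Origin Drenay qualifies under the Oria–Drenay agreement and 4936.08.88 is covered: preferential rate Free applies instead.
Duty = $38,397.70 × 0% = $0.00.
Line 2 (8299.80.44, Quenova, 2,033 liters, $223,955.28):
Base rate for 8299.80.44 is 7%.
Duty = $223,955.28 × 7% = $15,676.87.
Line 3 (6860.38.35, Zorune, 1,860 liters, $456,667.20):
Base rate for 6860.38.35 is 5%.
6860.38.35 has an FTA preferential rate, but origin Zorune is not Drenay; base rate stands.
Additional duty on 6860.38.35 from Zorune: +38.5%. Applied ad valorem rate: 5% + 38.5% = 43.5%.
Duty = $456,667.20 × 43.5% = $198,650.23.
Total = $0.00 + $15,676.87 + $198,650.23 = $214,327.10.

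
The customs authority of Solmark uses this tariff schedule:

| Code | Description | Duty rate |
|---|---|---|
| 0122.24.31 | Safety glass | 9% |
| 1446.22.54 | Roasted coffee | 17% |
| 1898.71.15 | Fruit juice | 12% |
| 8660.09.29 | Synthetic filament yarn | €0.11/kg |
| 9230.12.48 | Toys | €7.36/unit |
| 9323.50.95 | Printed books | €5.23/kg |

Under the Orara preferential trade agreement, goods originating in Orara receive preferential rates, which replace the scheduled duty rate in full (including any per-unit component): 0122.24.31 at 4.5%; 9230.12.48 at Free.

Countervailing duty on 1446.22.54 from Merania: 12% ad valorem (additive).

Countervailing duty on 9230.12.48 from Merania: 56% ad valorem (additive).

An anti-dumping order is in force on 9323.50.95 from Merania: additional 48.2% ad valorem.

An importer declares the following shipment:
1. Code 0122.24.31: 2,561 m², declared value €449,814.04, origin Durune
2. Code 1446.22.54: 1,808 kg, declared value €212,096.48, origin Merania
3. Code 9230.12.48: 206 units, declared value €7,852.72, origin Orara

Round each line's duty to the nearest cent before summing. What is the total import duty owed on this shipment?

Line 1 (0122.24.31, Durune, 2,561 m², €449,814.04):
Base rate for 0122.24.31 is 9%.
0122.24.31 has an FTA preferential rate, but origin Durune is not Orara; base rate stands.
Duty = €449,814.04 × 9% = €40,483.26.
Line 2 (1446.22.54, Merania, 1,808 kg, €212,096.48):
Base rate for 1446.22.54 is 17%.
Additional duty on 1446.22.54 from Merania: +12%. Applied ad valorem rate: 17% + 12% = 29%.
Duty = €212,096.48 × 29% = €61,507.98.
Line 3 (9230.12.48, Orara, 206 units, €7,852.72):
Base rate for 9230.12.48 is €7.36/unit.
Origin Orara qualifies under the Solmark–Orara agreement and 9230.12.48 is covered: preferential rate Free applies instead.
The additional-duty order on 9230.12.48 targets Merania, not Orara; it does not apply.
Duty = €7,852.72 × 0% = €0.00.
Total = €40,483.26 + €61,507.98 + €0.00 = €101,991.24.

€101,991.24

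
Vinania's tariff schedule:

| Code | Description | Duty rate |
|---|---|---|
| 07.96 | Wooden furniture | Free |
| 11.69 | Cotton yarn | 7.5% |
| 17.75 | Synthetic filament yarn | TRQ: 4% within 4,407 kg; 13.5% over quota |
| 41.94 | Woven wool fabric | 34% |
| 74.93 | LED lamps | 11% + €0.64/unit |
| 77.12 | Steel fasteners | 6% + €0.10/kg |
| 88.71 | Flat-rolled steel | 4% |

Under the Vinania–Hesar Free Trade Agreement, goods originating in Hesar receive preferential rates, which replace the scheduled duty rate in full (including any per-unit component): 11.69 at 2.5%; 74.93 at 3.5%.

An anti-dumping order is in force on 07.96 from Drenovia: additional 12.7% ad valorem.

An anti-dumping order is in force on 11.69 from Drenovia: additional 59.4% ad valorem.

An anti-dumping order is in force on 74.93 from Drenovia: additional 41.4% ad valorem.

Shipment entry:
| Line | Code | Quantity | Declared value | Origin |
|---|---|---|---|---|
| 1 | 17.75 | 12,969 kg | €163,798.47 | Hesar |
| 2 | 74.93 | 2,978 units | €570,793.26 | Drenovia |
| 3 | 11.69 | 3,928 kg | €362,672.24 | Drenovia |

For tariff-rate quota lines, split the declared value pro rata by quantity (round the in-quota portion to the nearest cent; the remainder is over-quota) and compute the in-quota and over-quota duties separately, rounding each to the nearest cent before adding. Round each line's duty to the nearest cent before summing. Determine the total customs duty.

Line 1 (17.75, Hesar, 12,969 kg, €163,798.47):
Code 17.75 is under a tariff-rate quota (threshold 4,407 kg). In-quota: 4,407 kg at 4%; over-quota: 8,562 kg at 13.5%.
Pro-rata value split: in-quota = €163,798.47 × 4,407/12,969 = €55,660.41; over-quota = €163,798.47 − €55,660.41 = €108,138.06.
In-quota duty = €55,660.41 × 4% = €2,226.42. Over-quota duty = €108,138.06 × 13.5% = €14,598.64.
Line duty = €2,226.42 + €14,598.64 = €16,825.06.
Line 2 (74.93, Drenovia, 2,978 units, €570,793.26):
Base rate for 74.93 is 11% + €0.64/unit.
74.93 has an FTA preferential rate, but origin Drenovia is not Hesar; base rate stands.
Additional duty on 74.93 from Drenovia: +41.4%. Applied ad valorem rate: 11% + 41.4% = 52.4%.
Duty = €570,793.26 × 52.4% + 2,978 × €0.64 = €301,001.59.
Line 3 (11.69, Drenovia, 3,928 kg, €362,672.24):
Base rate for 11.69 is 7.5%.
11.69 has an FTA preferential rate, but origin Drenovia is not Hesar; base rate stands.
Additional duty on 11.69 from Drenovia: +59.4%. Applied ad valorem rate: 7.5% + 59.4% = 66.9%.
Duty = €362,672.24 × 66.9% = €242,627.73.
Total = €16,825.06 + €301,001.59 + €242,627.73 = €560,454.38.

€560,454.38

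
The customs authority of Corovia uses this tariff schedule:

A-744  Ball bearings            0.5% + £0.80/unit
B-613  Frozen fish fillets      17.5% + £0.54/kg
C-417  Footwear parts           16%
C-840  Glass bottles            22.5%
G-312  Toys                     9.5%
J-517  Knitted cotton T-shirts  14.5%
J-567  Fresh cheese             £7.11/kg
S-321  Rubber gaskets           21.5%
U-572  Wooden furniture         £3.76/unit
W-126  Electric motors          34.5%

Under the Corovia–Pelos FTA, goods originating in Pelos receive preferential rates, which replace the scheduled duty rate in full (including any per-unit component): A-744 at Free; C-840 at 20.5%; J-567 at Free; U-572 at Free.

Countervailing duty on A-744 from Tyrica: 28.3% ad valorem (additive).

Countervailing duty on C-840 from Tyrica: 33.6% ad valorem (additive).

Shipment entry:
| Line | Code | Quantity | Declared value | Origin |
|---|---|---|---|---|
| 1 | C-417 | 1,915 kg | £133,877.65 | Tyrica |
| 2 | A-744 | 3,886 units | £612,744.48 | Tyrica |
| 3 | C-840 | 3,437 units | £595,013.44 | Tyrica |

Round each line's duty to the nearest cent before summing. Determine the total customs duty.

£534,802.17

Line 1 (C-417, Tyrica, 1,915 kg, £133,877.65):
Base rate for C-417 is 16%.
Duty = £133,877.65 × 16% = £21,420.42.
Line 2 (A-744, Tyrica, 3,886 units, £612,744.48):
Base rate for A-744 is 0.5% + £0.80/unit.
A-744 has an FTA preferential rate, but origin Tyrica is not Pelos; base rate stands.
Additional duty on A-744 from Tyrica: +28.3%. Applied ad valorem rate: 0.5% + 28.3% = 28.8%.
Duty = £612,744.48 × 28.8% + 3,886 × £0.80 = £179,579.21.
Line 3 (C-840, Tyrica, 3,437 units, £595,013.44):
Base rate for C-840 is 22.5%.
C-840 has an FTA preferential rate, but origin Tyrica is not Pelos; base rate stands.
Additional duty on C-840 from Tyrica: +33.6%. Applied ad valorem rate: 22.5% + 33.6% = 56.1%.
Duty = £595,013.44 × 56.1% = £333,802.54.
Total = £21,420.42 + £179,579.21 + £333,802.54 = £534,802.17.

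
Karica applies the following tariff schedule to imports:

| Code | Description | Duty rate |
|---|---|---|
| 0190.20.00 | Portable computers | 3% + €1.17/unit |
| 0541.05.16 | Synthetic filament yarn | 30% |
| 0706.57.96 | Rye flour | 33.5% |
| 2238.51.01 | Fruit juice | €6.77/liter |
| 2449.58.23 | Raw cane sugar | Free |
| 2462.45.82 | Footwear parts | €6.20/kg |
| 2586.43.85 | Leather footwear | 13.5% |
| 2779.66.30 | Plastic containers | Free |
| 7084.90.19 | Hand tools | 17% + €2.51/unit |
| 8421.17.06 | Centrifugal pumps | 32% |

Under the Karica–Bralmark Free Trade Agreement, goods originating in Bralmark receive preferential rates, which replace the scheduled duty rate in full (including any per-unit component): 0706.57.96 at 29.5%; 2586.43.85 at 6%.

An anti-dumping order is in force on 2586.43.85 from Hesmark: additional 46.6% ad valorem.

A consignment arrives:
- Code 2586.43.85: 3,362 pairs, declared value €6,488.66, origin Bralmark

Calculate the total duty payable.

€389.32

Line 1 (2586.43.85, Bralmark, 3,362 pairs, €6,488.66):
Base rate for 2586.43.85 is 13.5%.
Origin Bralmark qualifies under the Karica–Bralmark agreement and 2586.43.85 is covered: preferential rate 6% applies instead.
The additional-duty order on 2586.43.85 targets Hesmark, not Bralmark; it does not apply.
Duty = €6,488.66 × 6% = €389.32.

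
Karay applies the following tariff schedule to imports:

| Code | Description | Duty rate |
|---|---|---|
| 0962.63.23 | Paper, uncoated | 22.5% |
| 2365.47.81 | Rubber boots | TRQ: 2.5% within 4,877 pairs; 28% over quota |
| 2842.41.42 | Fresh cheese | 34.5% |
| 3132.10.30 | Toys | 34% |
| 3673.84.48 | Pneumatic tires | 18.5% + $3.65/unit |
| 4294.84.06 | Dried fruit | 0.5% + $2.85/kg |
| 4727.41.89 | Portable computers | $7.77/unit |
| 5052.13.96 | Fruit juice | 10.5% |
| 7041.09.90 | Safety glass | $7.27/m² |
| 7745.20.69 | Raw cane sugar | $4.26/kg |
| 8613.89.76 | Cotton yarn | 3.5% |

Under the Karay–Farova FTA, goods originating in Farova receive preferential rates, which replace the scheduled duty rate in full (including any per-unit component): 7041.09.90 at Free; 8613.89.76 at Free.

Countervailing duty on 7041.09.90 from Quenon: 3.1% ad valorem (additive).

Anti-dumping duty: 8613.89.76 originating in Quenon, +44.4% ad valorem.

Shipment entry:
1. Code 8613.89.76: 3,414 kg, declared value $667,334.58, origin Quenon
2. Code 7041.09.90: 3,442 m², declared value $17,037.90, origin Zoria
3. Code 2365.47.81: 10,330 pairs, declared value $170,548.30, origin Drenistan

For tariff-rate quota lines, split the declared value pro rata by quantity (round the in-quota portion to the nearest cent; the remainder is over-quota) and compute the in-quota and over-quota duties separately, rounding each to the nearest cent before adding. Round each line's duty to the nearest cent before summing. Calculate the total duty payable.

$371,897.71

Line 1 (8613.89.76, Quenon, 3,414 kg, $667,334.58):
Base rate for 8613.89.76 is 3.5%.
8613.89.76 has an FTA preferential rate, but origin Quenon is not Farova; base rate stands.
Additional duty on 8613.89.76 from Quenon: +44.4%. Applied ad valorem rate: 3.5% + 44.4% = 47.9%.
Duty = $667,334.58 × 47.9% = $319,653.26.
Line 2 (7041.09.90, Zoria, 3,442 m², $17,037.90):
Base rate for 7041.09.90 is $7.27/m².
7041.09.90 has an FTA preferential rate, but origin Zoria is not Farova; base rate stands.
The additional-duty order on 7041.09.90 targets Quenon, not Zoria; it does not apply.
Duty = 3,442 × $7.27 = $25,023.34.
Line 3 (2365.47.81, Drenistan, 10,330 pairs, $170,548.30):
Code 2365.47.81 is under a tariff-rate quota (threshold 4,877 pairs). In-quota: 4,877 pairs at 2.5%; over-quota: 5,453 pairs at 28%.
Pro-rata value split: in-quota = $170,548.30 × 4,877/10,330 = $80,519.27; over-quota = $170,548.30 − $80,519.27 = $90,029.03.
In-quota duty = $80,519.27 × 2.5% = $2,012.98. Over-quota duty = $90,029.03 × 28% = $25,208.13.
Line duty = $2,012.98 + $25,208.13 = $27,221.11.
Total = $319,653.26 + $25,023.34 + $27,221.11 = $371,897.71.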